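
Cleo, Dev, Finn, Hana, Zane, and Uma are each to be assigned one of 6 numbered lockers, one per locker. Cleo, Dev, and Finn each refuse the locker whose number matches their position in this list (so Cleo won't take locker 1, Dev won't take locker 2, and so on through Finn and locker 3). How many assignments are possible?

426

Let Aᵢ (for i ∈ {1, 2, 3}) be the placements that put person i in their forbidden locker. Any j of these fix j positions, leaving (6−j)! ways to fill the rest, and there are C(3,j) ways to pick which j.
By inclusion–exclusion, the number of valid placements is Σ_{j=0}^{3} (−1)^j C(3,j)·(6−j)!.
Computing: 720 − 360 + 72 − 6 = 426.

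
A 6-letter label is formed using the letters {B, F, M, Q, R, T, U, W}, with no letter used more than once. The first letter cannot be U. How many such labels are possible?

The first letter has 8−1 = 7 choices (anything except U).
The remaining 5 letters are filled from the other 7 symbols without repetition: 7 × 6 × 5 × 4 × 3 = 2520.
Total: 7 × 2520 = 17640.

17640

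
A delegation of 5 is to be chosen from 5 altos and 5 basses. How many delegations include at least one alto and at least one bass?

Total 5-person selections from all 10: C(10,5) = 252.
Selections missing a whole group: no altos → C(5,5) = 1; no basses → C(5,5) = 1.
Both groups omitted at once is impossible, so 252 − 2 = 250.

250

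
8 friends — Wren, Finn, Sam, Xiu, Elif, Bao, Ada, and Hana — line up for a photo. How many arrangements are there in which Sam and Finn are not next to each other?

Of the 8! = 40320 arrangements, those with Sam and Finn adjacent number 2 × 7! = 10080 (treat the pair as a block with 2 internal orders).
So 40320 − 10080 = 30240 arrangements keep them apart.

30240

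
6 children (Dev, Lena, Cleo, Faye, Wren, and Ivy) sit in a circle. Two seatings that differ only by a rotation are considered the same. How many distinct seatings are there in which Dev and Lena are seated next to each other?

Treat {Dev, Lena} as one unit (2 internal orders) and seat the resulting 5 units around the table: (4)! circular arrangements.
So 2 × (4)! = 2 × 24 = 48.

48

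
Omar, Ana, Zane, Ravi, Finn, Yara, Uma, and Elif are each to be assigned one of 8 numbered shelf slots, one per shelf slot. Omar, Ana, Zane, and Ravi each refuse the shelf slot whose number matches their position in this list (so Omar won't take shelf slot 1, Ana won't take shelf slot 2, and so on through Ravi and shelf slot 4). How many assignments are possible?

24024

Let Aᵢ (for 1 ≤ i ≤ 4) be the placements that put person i in their forbidden shelf slot. Any j of these fix j positions, leaving (8−j)! ways to fill the rest, and there are C(4,j) ways to pick which j.
By inclusion–exclusion, the number of valid placements is Σ_{j=0}^{4} (−1)^j C(4,j)·(8−j)!.
Computing: 40320 − 20160 + 4320 − 480 + 24 = 24024.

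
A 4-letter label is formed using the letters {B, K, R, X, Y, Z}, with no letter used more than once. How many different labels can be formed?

With no repetition, fill the 4 letters in order: 6 choices, then 5, down to 3.
That product is 6 × 5 × 4 × 3 = 360.

360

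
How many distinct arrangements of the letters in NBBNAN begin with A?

With the first slot taken by A, it remains to arrange the other 5 letters (NBBNN).
Those 5 letters have B appearing twice and N appearing 3 times, giving (5)!/(3!·2!) = 10.

10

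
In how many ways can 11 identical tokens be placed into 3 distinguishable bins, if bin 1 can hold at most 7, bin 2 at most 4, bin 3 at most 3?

Without the upper bounds there are C(13,2) = 78 ways to split 11 among 3 bins.
Subtract solutions that violate a single cap (substitute x_i' = x_i − (cap_i+1)): x_1 ≥ 8 gives C(5,2) = 10; x_2 ≥ 5 gives C(8,2) = 28; x_3 ≥ 4 gives C(9,2) = 36. Together 74.
Add back pairs where two caps are both exceeded: 0 + 0 + 6 = 6.
By inclusion–exclusion the count is 78 − 74 + 6 = 10.

10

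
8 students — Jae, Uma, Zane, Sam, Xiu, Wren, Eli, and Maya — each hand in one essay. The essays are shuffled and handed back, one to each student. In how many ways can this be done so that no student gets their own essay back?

14833

Count assignments avoiding every fixed point. For any j of the 8 students fixed to their own essay, the other 8−j can be arranged in (8−j)! ways.
By inclusion–exclusion this is Σ_{j=0}^{8} (−1)^j C(8,j)·(8−j)!.
Computing: 40320 − 40320 + 20160 − 6720 + 1680 − 336 + 56 − 8 + 1 = 14833.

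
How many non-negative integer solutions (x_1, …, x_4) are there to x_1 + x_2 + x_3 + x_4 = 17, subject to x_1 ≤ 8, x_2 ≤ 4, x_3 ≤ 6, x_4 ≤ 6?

Without the upper bounds there are C(20,3) = 1140 ways to split 17 among 4 variables.
Subtract solutions that violate a single cap (substitute x_i' = x_i − (cap_i+1)): x_1 ≥ 9 gives C(11,3) = 165; x_2 ≥ 5 gives C(15,3) = 455; x_3 ≥ 7 gives C(13,3) = 286; x_4 ≥ 7 gives C(13,3) = 286. Together 1192.
Add back pairs where two caps are both exceeded: 20 + 4 + 4 + 56 + 56 + 20 = 160.
By inclusion–exclusion the count is 1140 − 1192 + 160 = 108.

108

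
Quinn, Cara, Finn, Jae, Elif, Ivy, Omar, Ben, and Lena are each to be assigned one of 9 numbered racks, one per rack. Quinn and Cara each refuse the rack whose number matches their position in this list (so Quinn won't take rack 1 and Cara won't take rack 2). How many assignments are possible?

287280

Let Aᵢ (for i ∈ {1, 2}) be the placements that put person i in their forbidden rack. Any j of these fix j positions, leaving (9−j)! ways to fill the rest, and there are C(2,j) ways to pick which j.
By inclusion–exclusion, the number of valid placements is Σ_{j=0}^{2} (−1)^j C(2,j)·(9−j)!.
Computing: 362880 − 80640 + 5040 = 287280.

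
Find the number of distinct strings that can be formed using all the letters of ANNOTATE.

Letter multiplicities in ANNOTATE: A×2, E×1, N×2, O×1, T×2.
The number of distinct arrangements is 8!/(2!·2!·2!) = 40320/8 = 5040.

5040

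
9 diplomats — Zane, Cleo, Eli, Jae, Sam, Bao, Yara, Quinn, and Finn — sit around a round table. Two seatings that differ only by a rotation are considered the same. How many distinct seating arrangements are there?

Seat Zane anywhere (absorbing the rotational symmetry), then permute the other 8: (8)! = 40320.

40320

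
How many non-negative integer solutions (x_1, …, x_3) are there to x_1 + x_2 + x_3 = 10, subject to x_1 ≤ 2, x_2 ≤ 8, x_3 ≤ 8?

Without the upper bounds there are C(12,2) = 66 ways to split 10 among 3 variables.
Subtract solutions that violate a single cap (substitute x_i' = x_i − (cap_i+1)): x_1 ≥ 3 gives C(9,2) = 36; x_2 ≥ 9 gives C(3,2) = 3; x_3 ≥ 9 gives C(3,2) = 3. Together 42.
No two caps can be exceeded simultaneously, so the pair terms are all 0.
By inclusion–exclusion the count is 66 − 42 + 0 = 24.

24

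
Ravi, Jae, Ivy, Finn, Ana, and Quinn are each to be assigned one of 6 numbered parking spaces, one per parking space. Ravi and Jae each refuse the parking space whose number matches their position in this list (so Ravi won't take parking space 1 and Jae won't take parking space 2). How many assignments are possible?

Let Aᵢ (for i ∈ {1, 2}) be the placements that put person i in their forbidden parking space. Any j of these fix j positions, leaving (6−j)! ways to fill the rest, and there are C(2,j) ways to pick which j.
By inclusion–exclusion, the number of valid placements is Σ_{j=0}^{2} (−1)^j C(2,j)·(6−j)!.
Computing: 720 − 240 + 24 = 504.

504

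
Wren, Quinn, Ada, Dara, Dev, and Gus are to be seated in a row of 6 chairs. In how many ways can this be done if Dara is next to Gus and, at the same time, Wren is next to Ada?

96

Treat {Dara,Gus} as one block (2 orders) and {Wren,Ada} as another (2 orders).
That leaves 4 units to arrange: 2 × 2 × 4! = 4 × 24 = 96.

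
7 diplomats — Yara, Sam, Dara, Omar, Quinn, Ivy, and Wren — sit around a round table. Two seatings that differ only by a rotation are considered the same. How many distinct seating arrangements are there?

720

Fix one person's seat to break rotational symmetry; the remaining 6 people can be arranged in (6)! = 720 ways.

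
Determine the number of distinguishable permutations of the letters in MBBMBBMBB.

Letter multiplicities in MBBMBBMBB: B×6, M×3.
So there are 9! / (6!·3!) = 84 distinguishable arrangements.

84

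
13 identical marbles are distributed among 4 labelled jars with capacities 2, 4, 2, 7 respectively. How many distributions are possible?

10

By stars and bars, unrestricted non-negative solutions to x_1+…+x_4 = 13 number C(13+3,3) = 560.
Subtract solutions that violate a single cap (substitute x_i' = x_i − (cap_i+1)): x_1 ≥ 3 gives C(13,3) = 286; x_2 ≥ 5 gives C(11,3) = 165; x_3 ≥ 3 gives C(13,3) = 286; x_4 ≥ 8 gives C(8,3) = 56. Together 793.
Add back pairs where two caps are both exceeded: 56 + 120 + 10 + 56 + 1 + 10 = 253.
Subtract triples: 10 + 0 + 0 + 0 = 10.
By inclusion–exclusion the count is 560 − 793 + 253 − 10 = 10.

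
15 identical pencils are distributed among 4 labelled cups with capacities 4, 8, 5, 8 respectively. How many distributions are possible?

Ignoring the caps, the number of non-negative solutions to x_1+…+x_4 = 15 is C(18,3) = 816.
Subtract solutions that violate a single cap (substitute x_i' = x_i − (cap_i+1)): x_1 ≥ 5 gives C(13,3) = 286; x_2 ≥ 9 gives C(9,3) = 84; x_3 ≥ 6 gives C(12,3) = 220; x_4 ≥ 9 gives C(9,3) = 84. Together 674.
Add back pairs where two caps are both exceeded: 4 + 35 + 4 + 1 + 0 + 1 = 45.
By inclusion–exclusion the count is 816 − 674 + 45 = 187.

187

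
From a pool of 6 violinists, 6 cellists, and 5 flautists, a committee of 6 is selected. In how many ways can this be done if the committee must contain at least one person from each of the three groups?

10530

With no constraint there are C(17,6) = 12376 possible selections.
Subtract selections that omit an entire group: no violinists → C(11,6) = 462; no cellists → C(11,6) = 462; no flautists → C(12,6) = 924.
Add back selections omitting two groups (i.e. drawn from a single group): C(6,6) + C(6,6) + C(5,6) = 2.
By inclusion–exclusion: 12376 − 1848 + 2 = 10530.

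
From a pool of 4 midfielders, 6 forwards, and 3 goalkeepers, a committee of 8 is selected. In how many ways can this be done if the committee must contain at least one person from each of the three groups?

1233

With no constraint there are C(13,8) = 1287 possible selections.
Subtract selections that omit an entire group: no midfielders → C(9,8) = 9; no forwards → C(7,8) = 0; no goalkeepers → C(10,8) = 45.
Add back selections omitting two groups (i.e. drawn from a single group): C(4,8) + C(6,8) + C(3,8) = 0.
By inclusion–exclusion: 1287 − 54 + 0 = 1233.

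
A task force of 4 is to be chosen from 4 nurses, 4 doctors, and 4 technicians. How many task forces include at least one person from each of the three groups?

288

Unrestricted: C(12,4) = 495 ways to pick any 4 of the 12.
Selections missing a whole group: no nurses → C(8,4) = 70; no doctors → C(8,4) = 70; no technicians → C(8,4) = 70.
Add back selections omitting two groups (i.e. drawn from a single group): C(4,4) + C(4,4) + C(4,4) = 3.
By inclusion–exclusion: 495 − 210 + 3 = 288.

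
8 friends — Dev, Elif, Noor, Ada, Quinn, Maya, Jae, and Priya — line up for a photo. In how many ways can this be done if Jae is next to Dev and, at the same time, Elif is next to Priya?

Treat {Jae,Dev} as one block (2 orders) and {Elif,Priya} as another (2 orders).
That leaves 6 units to arrange: 2 × 2 × 6! = 4 × 720 = 2880.

2880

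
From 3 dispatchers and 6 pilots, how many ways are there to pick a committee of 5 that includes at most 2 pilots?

15

Split by how many pilots are chosen (0 through 2).
Sum: C(6,0)·C(3,5) + C(6,1)·C(3,4) + C(6,2)·C(3,3) = 0 + 0 + 15 = 15.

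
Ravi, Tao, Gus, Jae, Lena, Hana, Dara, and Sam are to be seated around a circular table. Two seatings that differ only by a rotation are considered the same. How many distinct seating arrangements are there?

Fix one person's seat to break rotational symmetry; the remaining 7 people can be arranged in (7)! = 5040 ways.

5040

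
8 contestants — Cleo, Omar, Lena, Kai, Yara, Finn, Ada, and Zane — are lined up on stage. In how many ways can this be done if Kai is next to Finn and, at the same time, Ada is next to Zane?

Treat {Kai,Finn} as one block (2 orders) and {Ada,Zane} as another (2 orders).
That leaves 6 units to arrange: 2 × 2 × 6! = 4 × 720 = 2880.

2880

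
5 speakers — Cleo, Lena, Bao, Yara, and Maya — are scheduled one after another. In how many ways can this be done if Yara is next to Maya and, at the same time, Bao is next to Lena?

24

Treat {Yara,Maya} as one block (2 orders) and {Bao,Lena} as another (2 orders).
That leaves 3 units to arrange: 2 × 2 × 3! = 4 × 6 = 24.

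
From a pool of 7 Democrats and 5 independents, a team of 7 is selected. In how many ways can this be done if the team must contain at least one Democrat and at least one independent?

Unrestricted: C(12,7) = 792 ways to pick any 7 of the 12.
Subtract selections that omit an entire group: no Democrats → C(5,7) = 0; no independents → C(7,7) = 1.
Both groups omitted at once is impossible, so 792 − 1 = 791.

791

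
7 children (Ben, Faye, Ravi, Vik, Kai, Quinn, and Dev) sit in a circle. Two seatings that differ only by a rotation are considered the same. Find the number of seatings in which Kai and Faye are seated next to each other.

240

Glue Kai and Faye into a block (2 internal orders). Seating 6 units around a circle gives (5)! arrangements.
So 2 × (5)! = 2 × 120 = 240.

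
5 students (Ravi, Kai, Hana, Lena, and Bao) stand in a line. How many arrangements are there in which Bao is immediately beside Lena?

48

Place the 3 others and the Bao-Lena pair as 4 objects in a line; the pair has 2 internal arrangements.
So the count is 2·(4)! = 48.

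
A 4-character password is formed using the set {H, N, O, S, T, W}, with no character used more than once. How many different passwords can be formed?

Choose and order 4 of the 6 symbols: the first character has 6 options, the next 5, then 4, 3.
6 × 5 × 4 × 3 = 360.

360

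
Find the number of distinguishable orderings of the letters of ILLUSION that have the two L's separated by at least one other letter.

Total arrangements of ILLUSION: 8!/(2!·2!) = 10080.
If the two L's are adjacent, glue them into one block, leaving 7 items to arrange: (7)!/(2!) = 2520 ways.
Subtracting, 10080 − 2520 = 7560 arrangements keep the L's apart.

7560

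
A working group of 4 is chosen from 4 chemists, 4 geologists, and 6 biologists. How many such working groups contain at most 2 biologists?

826

Split by how many biologists are chosen (0 through 2).
Sum: C(6,0)·C(8,4) + C(6,1)·C(8,3) + C(6,2)·C(8,2) = 70 + 336 + 420 = 826.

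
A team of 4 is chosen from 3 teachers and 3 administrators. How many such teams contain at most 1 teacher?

3

Split by how many teachers are chosen (0 through 1).
Sum: C(3,0)·C(3,4) + C(3,1)·C(3,3) = 0 + 3 = 3.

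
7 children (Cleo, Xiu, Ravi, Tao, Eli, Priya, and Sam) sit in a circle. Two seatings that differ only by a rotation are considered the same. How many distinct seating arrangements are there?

720

Seat Cleo anywhere (absorbing the rotational symmetry), then permute the other 6: (6)! = 720.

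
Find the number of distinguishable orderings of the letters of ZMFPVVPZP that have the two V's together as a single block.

Treat the 2 copies of V as a single block. The multiset to arrange is then {VV, F, M, P, P, P, Z, Z}, 8 items in all.
That gives (8)!/(3!·2!) = 3360 arrangements.

3360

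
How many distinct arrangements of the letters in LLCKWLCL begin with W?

105

Fix W in the first position and arrange the remaining 7 letters.
Those 7 letters have C appearing twice and L appearing 4 times, giving (7)!/(4!·2!) = 105.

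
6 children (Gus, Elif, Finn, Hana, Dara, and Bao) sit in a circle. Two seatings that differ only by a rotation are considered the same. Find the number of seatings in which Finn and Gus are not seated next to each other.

Without the restriction there are (5)! = 120 seatings.
Seatings with Finn beside Gus: treat them as a block with 2 internal orders, giving 2 × (4)! = 48.
Subtracting, 120 − 48 = 72.

72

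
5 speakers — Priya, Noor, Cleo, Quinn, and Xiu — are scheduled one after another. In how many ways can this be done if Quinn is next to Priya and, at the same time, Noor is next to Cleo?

Treat {Quinn,Priya} as one block (2 orders) and {Noor,Cleo} as another (2 orders).
That leaves 3 units to arrange: 2 × 2 × 3! = 4 × 6 = 24.

24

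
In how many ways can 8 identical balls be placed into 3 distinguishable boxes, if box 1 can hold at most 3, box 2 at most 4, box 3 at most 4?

By stars and bars, unrestricted non-negative solutions to x_1+…+x_3 = 8 number C(8+2,2) = 45.
Subtract solutions that violate a single cap (substitute x_i' = x_i − (cap_i+1)): x_1 ≥ 4 gives C(6,2) = 15; x_2 ≥ 5 gives C(5,2) = 10; x_3 ≥ 5 gives C(5,2) = 10. Together 35.
No two caps can be exceeded simultaneously, so the pair terms are all 0.
By inclusion–exclusion the count is 45 − 35 + 0 = 10.

10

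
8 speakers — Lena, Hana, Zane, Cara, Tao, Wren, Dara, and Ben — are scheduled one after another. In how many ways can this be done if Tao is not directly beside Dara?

Of the 8! = 40320 arrangements, those with Tao and Dara adjacent number 2 × 7! = 10080 (treat the pair as a block with 2 internal orders).
Complementary counting: 40320 − 10080 = 30240.

30240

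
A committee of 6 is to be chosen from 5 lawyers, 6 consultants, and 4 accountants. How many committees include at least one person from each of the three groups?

4250

Unrestricted: C(15,6) = 5005 ways to pick any 6 of the 15.
Selections missing a whole group: no lawyers → C(10,6) = 210; no consultants → C(9,6) = 84; no accountants → C(11,6) = 462.
Add back selections omitting two groups (i.e. drawn from a single group): C(5,6) + C(6,6) + C(4,6) = 1.
By inclusion–exclusion: 5005 − 756 + 1 = 4250.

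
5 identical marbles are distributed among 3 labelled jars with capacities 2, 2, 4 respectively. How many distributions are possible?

8

By stars and bars, unrestricted non-negative solutions to x_1+…+x_3 = 5 number C(5+2,2) = 21.
Subtract solutions that violate a single cap (substitute x_i' = x_i − (cap_i+1)): x_1 ≥ 3 gives C(4,2) = 6; x_2 ≥ 3 gives C(4,2) = 6; x_3 ≥ 5 gives C(2,2) = 1. Together 13.
No two caps can be exceeded simultaneously, so the pair terms are all 0.
By inclusion–exclusion the count is 21 − 13 + 0 = 8.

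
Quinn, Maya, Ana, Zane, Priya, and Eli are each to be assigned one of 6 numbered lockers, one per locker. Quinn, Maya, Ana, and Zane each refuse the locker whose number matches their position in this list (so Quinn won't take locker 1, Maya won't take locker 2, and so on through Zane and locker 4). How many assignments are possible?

362

Let Aᵢ (for 1 ≤ i ≤ 4) be the placements that put person i in their forbidden locker. Any j of these fix j positions, leaving (6−j)! ways to fill the rest, and there are C(4,j) ways to pick which j.
By inclusion–exclusion, the number of valid placements is Σ_{j=0}^{4} (−1)^j C(4,j)·(6−j)!.
Computing: 720 − 480 + 144 − 24 + 2 = 362.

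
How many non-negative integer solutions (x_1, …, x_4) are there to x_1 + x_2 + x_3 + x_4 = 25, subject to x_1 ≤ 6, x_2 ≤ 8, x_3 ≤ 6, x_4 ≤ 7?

By stars and bars, unrestricted non-negative solutions to x_1+…+x_4 = 25 number C(25+3,3) = 3276.
Subtract solutions that violate a single cap (substitute x_i' = x_i − (cap_i+1)): x_1 ≥ 7 gives C(21,3) = 1330; x_2 ≥ 9 gives C(19,3) = 969; x_3 ≥ 7 gives C(21,3) = 1330; x_4 ≥ 8 gives C(20,3) = 1140. Together 4769.
Add back pairs where two caps are both exceeded: 220 + 364 + 286 + 220 + 165 + 286 = 1541.
Subtract triples: 10 + 4 + 20 + 4 = 38.
By inclusion–exclusion the count is 3276 − 4769 + 1541 − 38 = 10.

10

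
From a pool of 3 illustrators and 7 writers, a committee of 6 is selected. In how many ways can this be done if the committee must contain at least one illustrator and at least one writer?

203

With no constraint there are C(10,6) = 210 possible selections.
Subtract selections that omit an entire group: no illustrators → C(7,6) = 7; no writers → C(3,6) = 0.
Both groups omitted at once is impossible, so 210 − 7 = 203.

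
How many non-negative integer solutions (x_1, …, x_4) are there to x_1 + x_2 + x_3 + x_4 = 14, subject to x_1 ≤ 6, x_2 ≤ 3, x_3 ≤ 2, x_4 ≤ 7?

Without the upper bounds there are C(17,3) = 680 ways to split 14 among 4 variables.
Subtract solutions that violate a single cap (substitute x_i' = x_i − (cap_i+1)): x_1 ≥ 7 gives C(10,3) = 120; x_2 ≥ 4 gives C(13,3) = 286; x_3 ≥ 3 gives C(14,3) = 364; x_4 ≥ 8 gives C(9,3) = 84. Together 854.
Add back pairs where two caps are both exceeded: 20 + 35 + 0 + 120 + 10 + 20 = 205.
Subtract triples: 1 + 0 + 0 + 0 = 1.
By inclusion–exclusion the count is 680 − 854 + 205 − 1 = 30.

30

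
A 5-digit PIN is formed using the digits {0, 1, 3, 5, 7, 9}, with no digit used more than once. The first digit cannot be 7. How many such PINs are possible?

600

The first digit has 6−1 = 5 choices (anything except 7).
The remaining 4 digits are filled from the other 5 symbols without repetition: 5 × 4 × 3 × 2 = 120.
Total: 5 × 120 = 600.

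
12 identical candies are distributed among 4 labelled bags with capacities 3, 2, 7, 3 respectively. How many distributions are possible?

By stars and bars, unrestricted non-negative solutions to x_1+…+x_4 = 12 number C(12+3,3) = 455.
Subtract solutions that violate a single cap (substitute x_i' = x_i − (cap_i+1)): x_1 ≥ 4 gives C(11,3) = 165; x_2 ≥ 3 gives C(12,3) = 220; x_3 ≥ 8 gives C(7,3) = 35; x_4 ≥ 4 gives C(11,3) = 165. Together 585.
Add back pairs where two caps are both exceeded: 56 + 1 + 35 + 4 + 56 + 1 = 153.
Subtract triples: 0 + 4 + 0 + 0 = 4.
By inclusion–exclusion the count is 455 − 585 + 153 − 4 = 19.

19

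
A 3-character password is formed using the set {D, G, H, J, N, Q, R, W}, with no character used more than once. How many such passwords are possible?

336

Choose and order 3 of the 8 symbols: the first character has 8 options, the next 7, then 6.
That product is 8 × 7 × 6 = 336.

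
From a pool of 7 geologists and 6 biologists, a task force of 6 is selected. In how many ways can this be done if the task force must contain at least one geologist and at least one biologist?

Total 6-person selections from all 13: C(13,6) = 1716.
Subtract selections that omit an entire group: no geologists → C(6,6) = 1; no biologists → C(7,6) = 7.
Both groups omitted at once is impossible, so 1716 − 8 = 1708.

1708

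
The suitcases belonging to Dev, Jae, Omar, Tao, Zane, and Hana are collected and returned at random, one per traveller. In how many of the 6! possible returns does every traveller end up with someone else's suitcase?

265

This is the derangement count D_6: permutations of 6 items with no fixed point.
By inclusion–exclusion this is Σ_{j=0}^{6} (−1)^j C(6,j)·(6−j)!.
Computing: 720 − 720 + 360 − 120 + 30 − 6 + 1 = 265.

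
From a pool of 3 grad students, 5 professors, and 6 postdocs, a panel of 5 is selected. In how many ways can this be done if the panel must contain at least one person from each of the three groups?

1365

Total 5-person selections from all 14: C(14,5) = 2002.
Selections missing a whole group: no grad students → C(11,5) = 462; no professors → C(9,5) = 126; no postdocs → C(8,5) = 56.
Add back selections omitting two groups (i.e. drawn from a single group): C(3,5) + C(5,5) + C(6,5) = 7.
By inclusion–exclusion: 2002 − 644 + 7 = 1365.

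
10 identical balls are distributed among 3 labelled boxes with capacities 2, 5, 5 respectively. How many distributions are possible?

6

By stars and bars, unrestricted non-negative solutions to x_1+…+x_3 = 10 number C(10+2,2) = 66.
Subtract solutions that violate a single cap (substitute x_i' = x_i − (cap_i+1)): x_1 ≥ 3 gives C(9,2) = 36; x_2 ≥ 6 gives C(6,2) = 15; x_3 ≥ 6 gives C(6,2) = 15. Together 66.
Add back pairs where two caps are both exceeded: 3 + 3 + 0 = 6.
By inclusion–exclusion the count is 66 − 66 + 6 = 6.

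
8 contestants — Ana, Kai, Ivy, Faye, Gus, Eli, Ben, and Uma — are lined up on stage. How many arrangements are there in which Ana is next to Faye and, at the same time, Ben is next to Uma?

2880

Treat {Ana,Faye} as one block (2 orders) and {Ben,Uma} as another (2 orders).
That leaves 6 units to arrange: 2 × 2 × 6! = 4 × 720 = 2880.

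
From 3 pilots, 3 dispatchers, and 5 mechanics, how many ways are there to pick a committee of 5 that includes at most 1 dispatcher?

Split by how many dispatchers are chosen (0 through 1).
Sum: C(3,0)·C(8,5) + C(3,1)·C(8,4) = 56 + 210 = 266.

266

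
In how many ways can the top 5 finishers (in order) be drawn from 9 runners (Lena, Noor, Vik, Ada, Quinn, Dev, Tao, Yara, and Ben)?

15120

This is an ordered selection of 5 from 9: P(9,5).
That gives 9 × 8 × 7 × 6 × 5 = 15120.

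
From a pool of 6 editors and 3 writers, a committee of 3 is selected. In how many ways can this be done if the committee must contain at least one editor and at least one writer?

63

With no constraint there are C(9,3) = 84 possible selections.
Subtract selections that omit an entire group: no editors → C(3,3) = 1; no writers → C(6,3) = 20.
Both groups omitted at once is impossible, so 84 − 21 = 63.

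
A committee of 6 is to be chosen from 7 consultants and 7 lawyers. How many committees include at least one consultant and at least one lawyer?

Total 6-person selections from all 14: C(14,6) = 3003.
Selections missing a whole group: no consultants → C(7,6) = 7; no lawyers → C(7,6) = 7.
Both groups omitted at once is impossible, so 3003 − 14 = 2989.

2989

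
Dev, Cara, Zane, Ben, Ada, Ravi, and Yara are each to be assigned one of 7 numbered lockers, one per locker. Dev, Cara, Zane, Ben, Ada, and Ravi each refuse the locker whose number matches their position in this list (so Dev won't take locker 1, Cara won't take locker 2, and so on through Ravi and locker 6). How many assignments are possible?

2119

Let Aᵢ (for 1 ≤ i ≤ 6) be the placements that put person i in their forbidden locker. Any j of these fix j positions, leaving (7−j)! ways to fill the rest, and there are C(6,j) ways to pick which j.
By inclusion–exclusion, the number of valid placements is Σ_{j=0}^{6} (−1)^j C(6,j)·(7−j)!.
Computing: 5040 − 4320 + 1800 − 480 + 90 − 12 + 1 = 2119.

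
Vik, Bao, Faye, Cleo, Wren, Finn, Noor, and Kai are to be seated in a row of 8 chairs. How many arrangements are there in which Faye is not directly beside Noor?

30240

Of the 8! = 40320 arrangements, those with Faye and Noor adjacent number 2 × 7! = 10080 (treat the pair as a block with 2 internal orders).
Complementary counting: 40320 − 10080 = 30240.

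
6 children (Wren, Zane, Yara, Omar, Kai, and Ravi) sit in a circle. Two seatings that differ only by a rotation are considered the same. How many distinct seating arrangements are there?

Seat Wren anywhere (absorbing the rotational symmetry), then permute the other 5: (5)! = 120.

120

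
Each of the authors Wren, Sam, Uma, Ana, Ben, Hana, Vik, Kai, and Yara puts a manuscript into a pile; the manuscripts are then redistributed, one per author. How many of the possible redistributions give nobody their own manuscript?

133496

This is the derangement count D_9: permutations of 9 items with no fixed point.
By inclusion–exclusion this is Σ_{j=0}^{9} (−1)^j C(9,j)·(9−j)!.
Computing: 362880 − 362880 + 181440 − 60480 + 15120 − 3024 + 504 − 72 + 9 − 1 = 133496.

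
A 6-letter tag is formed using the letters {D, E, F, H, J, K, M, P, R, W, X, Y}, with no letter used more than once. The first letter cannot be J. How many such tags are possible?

609840

The first letter has 12−1 = 11 choices (anything except J).
The remaining 5 letters are filled from the other 11 symbols without repetition: 11 × 10 × 9 × 8 × 7 = 55440.
Total: 11 × 55440 = 609840.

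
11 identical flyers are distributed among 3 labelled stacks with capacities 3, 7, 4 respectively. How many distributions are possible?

10

By stars and bars, unrestricted non-negative solutions to x_1+…+x_3 = 11 number C(11+2,2) = 78.
Subtract solutions that violate a single cap (substitute x_i' = x_i − (cap_i+1)): x_1 ≥ 4 gives C(9,2) = 36; x_2 ≥ 8 gives C(5,2) = 10; x_3 ≥ 5 gives C(8,2) = 28. Together 74.
Add back pairs where two caps are both exceeded: 0 + 6 + 0 = 6.
By inclusion–exclusion the count is 78 − 74 + 6 = 10.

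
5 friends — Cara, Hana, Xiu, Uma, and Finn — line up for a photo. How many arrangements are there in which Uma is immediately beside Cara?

48

Place the 3 others and the Uma-Cara pair as 4 objects in a line; the pair has 2 internal arrangements.
So the count is 2·(4)! = 48.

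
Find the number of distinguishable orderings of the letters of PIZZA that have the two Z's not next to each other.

36

There are 5!/(2!) = 60 arrangements of PIZZA in total.
If the two Z's are adjacent, glue them into one block, leaving 4 items to arrange: (4)! = 24 ways.
Hence 60 − 24 = 36.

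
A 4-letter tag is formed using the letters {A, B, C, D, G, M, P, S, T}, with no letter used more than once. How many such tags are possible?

3024

This is a permutation of 4 out of 9: P(9,4) = 9!/5!.
9 × 8 × 7 × 6 = 3024.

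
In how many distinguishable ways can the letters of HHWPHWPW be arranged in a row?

560

The 8 letters of HHWPHWPW have repeats: H appearing 3 times, P appearing twice, and W appearing 3 times.
Dividing 8! = 40320 by 3!·3!·2! = 72 for the repeated letters gives 560.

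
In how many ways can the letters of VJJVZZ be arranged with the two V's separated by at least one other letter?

Total arrangements of VJJVZZ: 6!/(2!·2!·2!) = 90.
Arrangements with the V's together: treat VV as one letter, giving (5)!/(2!·2!) = 30.
Subtracting, 90 − 30 = 60 arrangements keep the V's apart.

60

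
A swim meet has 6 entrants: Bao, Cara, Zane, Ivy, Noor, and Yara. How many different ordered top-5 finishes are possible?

720

This is an ordered selection of 5 from 6: P(6,5).
That gives 6 × 5 × 4 × 3 × 2 = 720.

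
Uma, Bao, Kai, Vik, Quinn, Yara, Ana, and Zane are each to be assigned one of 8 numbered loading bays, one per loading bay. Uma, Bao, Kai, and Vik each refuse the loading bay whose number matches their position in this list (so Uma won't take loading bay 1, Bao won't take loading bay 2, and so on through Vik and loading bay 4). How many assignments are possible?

24024

Let Aᵢ (for 1 ≤ i ≤ 4) be the placements that put person i in their forbidden loading bay. Any j of these fix j positions, leaving (8−j)! ways to fill the rest, and there are C(4,j) ways to pick which j.
By inclusion–exclusion, the number of valid placements is Σ_{j=0}^{4} (−1)^j C(4,j)·(8−j)!.
Computing: 40320 − 20160 + 4320 − 480 + 24 = 24024.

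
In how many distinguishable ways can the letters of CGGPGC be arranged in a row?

60

The 6 letters of CGGPGC have repeats: C appearing twice and G appearing 3 times.
Dividing 6! = 720 by 3!·2! = 12 for the repeated letters gives 60.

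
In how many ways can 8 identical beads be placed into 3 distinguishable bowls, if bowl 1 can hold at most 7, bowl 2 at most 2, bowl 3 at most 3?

Ignoring the caps, the number of non-negative solutions to x_1+…+x_3 = 8 is C(10,2) = 45.
Subtract solutions that violate a single cap (substitute x_i' = x_i − (cap_i+1)): x_1 ≥ 8 gives C(2,2) = 1; x_2 ≥ 3 gives C(7,2) = 21; x_3 ≥ 4 gives C(6,2) = 15. Together 37.
Add back pairs where two caps are both exceeded: 0 + 0 + 3 = 3.
By inclusion–exclusion the count is 45 − 37 + 3 = 11.

11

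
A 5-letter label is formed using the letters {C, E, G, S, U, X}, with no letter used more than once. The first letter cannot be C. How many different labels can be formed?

The first letter has 6−1 = 5 choices (anything except C).
The remaining 4 letters are filled from the other 5 symbols without repetition: 5 × 4 × 3 × 2 = 120.
Total: 5 × 120 = 600.

600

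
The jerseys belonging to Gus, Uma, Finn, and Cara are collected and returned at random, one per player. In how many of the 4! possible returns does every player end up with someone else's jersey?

9

Count assignments avoiding every fixed point. For any j of the 4 players fixed to their old jersey, the other 4−j can be arranged in (4−j)! ways.
By inclusion–exclusion this is Σ_{j=0}^{4} (−1)^j C(4,j)·(4−j)!.
Computing: 24 − 24 + 12 − 4 + 1 = 9.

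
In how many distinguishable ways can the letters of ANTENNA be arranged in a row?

420

ANTENNA has 7 letters with A appearing twice and N appearing 3 times.
The number of distinct arrangements is 7!/(3!·2!) = 5040/12 = 420.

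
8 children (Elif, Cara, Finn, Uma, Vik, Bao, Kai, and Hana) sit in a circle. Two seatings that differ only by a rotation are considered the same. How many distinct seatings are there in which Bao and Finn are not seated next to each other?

Without the restriction there are (7)! = 5040 seatings.
Seatings with Bao beside Finn: treat them as a block with 2 internal orders, giving 2 × (6)! = 1440.
Subtracting, 5040 − 1440 = 3600.

3600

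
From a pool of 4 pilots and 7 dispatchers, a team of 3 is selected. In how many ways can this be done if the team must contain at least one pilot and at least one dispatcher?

126

Unrestricted: C(11,3) = 165 ways to pick any 3 of the 11.
Selections missing a whole group: no pilots → C(7,3) = 35; no dispatchers → C(4,3) = 4.
Both groups omitted at once is impossible, so 165 − 39 = 126.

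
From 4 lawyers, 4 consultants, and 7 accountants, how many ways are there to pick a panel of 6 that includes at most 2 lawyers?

Split by how many lawyers are chosen (0 through 2).
Sum: C(4,0)·C(11,6) + C(4,1)·C(11,5) + C(4,2)·C(11,4) = 462 + 1848 + 1980 = 4290.

4290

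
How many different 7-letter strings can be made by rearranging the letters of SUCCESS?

The 7 letters of SUCCESS have repeats: C appearing twice and S appearing 3 times.
So there are 7! / (3!·2!) = 420 distinguishable arrangements.

420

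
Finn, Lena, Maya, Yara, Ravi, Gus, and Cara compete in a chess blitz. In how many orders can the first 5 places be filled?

2520

There are 7 choices for 1st place, 6 for 2nd, and so on down to 3 for position 5.
That gives 7 × 6 × 5 × 4 × 3 = 2520.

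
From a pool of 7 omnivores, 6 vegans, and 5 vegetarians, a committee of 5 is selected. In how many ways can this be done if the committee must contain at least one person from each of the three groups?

6055

Unrestricted: C(18,5) = 8568 ways to pick any 5 of the 18.
Subtract selections that omit an entire group: no omnivores → C(11,5) = 462; no vegans → C(12,5) = 792; no vegetarians → C(13,5) = 1287.
Add back selections omitting two groups (i.e. drawn from a single group): C(7,5) + C(6,5) + C(5,5) = 28.
By inclusion–exclusion: 8568 − 2541 + 28 = 6055.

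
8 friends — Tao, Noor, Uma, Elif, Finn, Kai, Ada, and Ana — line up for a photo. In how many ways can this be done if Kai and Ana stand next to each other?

Place the 6 others and the Kai-Ana pair as 7 objects in a line; the pair has 2 internal arrangements.
So the count is 2·(7)! = 10080.

10080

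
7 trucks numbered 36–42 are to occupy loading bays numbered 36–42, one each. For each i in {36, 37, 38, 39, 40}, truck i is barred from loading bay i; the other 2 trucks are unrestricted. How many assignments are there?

Let Aᵢ (for 36 ≤ i ≤ 40) be the placements that put truck i in its forbidden loading bay. Any j of these fix j positions, leaving (7−j)! ways to fill the rest, and there are C(5,j) ways to pick which j.
By inclusion–exclusion, the number of valid placements is Σ_{j=0}^{5} (−1)^j C(5,j)·(7−j)!.
Computing: 5040 − 3600 + 1200 − 240 + 30 − 2 = 2428.

2428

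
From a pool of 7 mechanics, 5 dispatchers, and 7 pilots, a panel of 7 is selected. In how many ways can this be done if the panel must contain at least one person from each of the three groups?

Total 7-person selections from all 19: C(19,7) = 50388.
Selections missing a whole group: no mechanics → C(12,7) = 792; no dispatchers → C(14,7) = 3432; no pilots → C(12,7) = 792.
Add back selections omitting two groups (i.e. drawn from a single group): C(7,7) + C(5,7) + C(7,7) = 2.
By inclusion–exclusion: 50388 − 5016 + 2 = 45374.

45374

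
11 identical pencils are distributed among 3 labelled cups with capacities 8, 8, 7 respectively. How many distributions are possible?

Without the upper bounds there are C(13,2) = 78 ways to split 11 among 3 cups.
Subtract solutions that violate a single cap (substitute x_i' = x_i − (cap_i+1)): x_1 ≥ 9 gives C(4,2) = 6; x_2 ≥ 9 gives C(4,2) = 6; x_3 ≥ 8 gives C(5,2) = 10. Together 22.
No two caps can be exceeded simultaneously, so the pair terms are all 0.
By inclusion–exclusion the count is 78 − 22 + 0 = 56.

56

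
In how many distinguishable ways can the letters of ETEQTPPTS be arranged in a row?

ETEQTPPTS has 9 letters with E appearing twice, P appearing twice, and T appearing 3 times.
So there are 9! / (3!·2!·2!) = 15120 distinguishable arrangements.

15120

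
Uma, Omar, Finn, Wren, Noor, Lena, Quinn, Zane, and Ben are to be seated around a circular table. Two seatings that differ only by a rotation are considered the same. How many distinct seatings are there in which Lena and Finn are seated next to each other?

10080

Treat {Lena, Finn} as one unit (2 internal orders) and seat the resulting 8 units around the table: (7)! circular arrangements.
So 2 × (7)! = 2 × 5040 = 10080.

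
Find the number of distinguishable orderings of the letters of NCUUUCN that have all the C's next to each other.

Treat the 2 copies of C as a single block. The multiset to arrange is then {CC, N, N, U, U, U}, 6 items in all.
That gives (6)!/(3!·2!) = 60 arrangements.

60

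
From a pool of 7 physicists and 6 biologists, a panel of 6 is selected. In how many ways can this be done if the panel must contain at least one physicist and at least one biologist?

Total 6-person selections from all 13: C(13,6) = 1716.
Selections missing a whole group: no physicists → C(6,6) = 1; no biologists → C(7,6) = 7.
Both groups omitted at once is impossible, so 1716 − 8 = 1708.

1708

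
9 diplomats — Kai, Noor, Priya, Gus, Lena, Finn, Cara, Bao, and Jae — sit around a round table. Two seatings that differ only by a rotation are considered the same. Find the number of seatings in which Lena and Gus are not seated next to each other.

All circular seatings of 9 people number (8)! = 40320.
Those with Lena next to Gus: fuse the pair into one unit and seat 8 units around a circle — 2·(7)! = 10080.
Subtracting, 40320 − 10080 = 30240.

30240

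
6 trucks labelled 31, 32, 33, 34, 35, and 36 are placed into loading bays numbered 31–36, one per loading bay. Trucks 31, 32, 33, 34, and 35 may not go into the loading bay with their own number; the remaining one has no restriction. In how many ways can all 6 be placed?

Let Aᵢ (for 31 ≤ i ≤ 35) be the placements that put truck i in its forbidden loading bay. Any j of these fix j positions, leaving (6−j)! ways to fill the rest, and there are C(5,j) ways to pick which j.
By inclusion–exclusion, the number of valid placements is Σ_{j=0}^{5} (−1)^j C(5,j)·(6−j)!.
Computing: 720 − 600 + 240 − 60 + 10 − 1 = 309.

309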